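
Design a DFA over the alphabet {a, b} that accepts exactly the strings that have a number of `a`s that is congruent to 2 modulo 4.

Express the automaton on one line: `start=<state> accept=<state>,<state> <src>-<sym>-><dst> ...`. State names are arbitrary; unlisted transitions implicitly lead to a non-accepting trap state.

start=s0 accept=s2 s0-a->s1 s0-b->s0 s1-a->s2 s1-b->s1 s2-a->s3 s2-b->s2 s3-a->s0 s3-b->s3

The only thing that matters is how many `a`s have appeared, reduced mod 4. Use one state per residue: s0 for 0, …, s3 for 3. Reading `a` moves to the next residue; anything else stays put. s2 is accepting.
With 4 states:
        a   b  
>  s0   s1  s0 
   s1   s2  s1 
 * s2   s3  s2 
   s3   s0  s3 
(> = start, * = accepting)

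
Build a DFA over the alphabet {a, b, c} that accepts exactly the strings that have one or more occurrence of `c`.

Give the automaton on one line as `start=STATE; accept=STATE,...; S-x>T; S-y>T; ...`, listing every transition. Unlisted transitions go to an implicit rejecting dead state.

Only the number of `c`s matters, and only up to 2. Make a chain q0 → q1 → q2 advanced by each `c` (with q2 absorbing); every other symbol self-loops. The accepting set is {q1, q2}.
With 3 states:
        a   b   c  
>  q0   q0  q0  q1 
 * q1   q1  q1  q2 
 * q2   q2  q2  q2 
(> = start, * = accepting)

start=q0; accept=q1,q2; q0-a>q0; q0-b>q0; q0-c>q1; q1-a>q1; q1-b>q1; q1-c>q2; q2-a>q2; q2-b>q2; q2-c>q2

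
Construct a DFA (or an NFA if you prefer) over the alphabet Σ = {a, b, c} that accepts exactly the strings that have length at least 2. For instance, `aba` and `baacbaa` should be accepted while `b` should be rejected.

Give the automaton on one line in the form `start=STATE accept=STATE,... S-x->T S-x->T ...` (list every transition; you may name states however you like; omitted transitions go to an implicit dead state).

Count input length up to 3: every symbol moves from q0 toward q3, which means 'more than 2' and absorbs. Accept from {q2, q3}.
With 4 states:
        a   b   c  
>  q0   q1  q1  q1 
   q1   q2  q2  q2 
 * q2   q3  q3  q3 
 * q3   q3  q3  q3 
(> = start, * = accepting)

start=q0 accept=q2,q3 q0-a->q1 q0-b->q1 q0-c->q1 q1-a->q2 q1-b->q2 q1-c->q2 q2-a->q3 q2-b->q3 q2-c->q3 q3-a->q3 q3-b->q3 q3-c->q3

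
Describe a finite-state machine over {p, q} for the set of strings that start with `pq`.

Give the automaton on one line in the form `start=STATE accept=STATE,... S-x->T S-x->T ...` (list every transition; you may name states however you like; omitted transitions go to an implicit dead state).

Walk along `pq` while the input agrees: from S0 take `p` to S1, and so on. Any deviation drops to the rejecting sink S3. Once S2 is reached the prefix is confirmed and every continuation is accepted.
        p   q  
>  S0   S1  S3 
   S1   S3  S2 
 * S2   S2  S2 
   S3   S3  S3 
(> = start, * = accepting)

start=S0 accept=S2 S0-p->S1 S0-q->S3 S1-p->S3 S1-q->S2 S2-p->S2 S2-q->S2 S3-p->S3 S3-q->S3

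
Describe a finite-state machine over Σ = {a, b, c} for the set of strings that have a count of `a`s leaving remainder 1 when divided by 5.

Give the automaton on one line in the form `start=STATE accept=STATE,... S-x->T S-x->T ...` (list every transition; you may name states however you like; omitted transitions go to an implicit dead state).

start=q0 accept=q1 q0-a->q1 q0-b->q0 q0-c->q0 q1-a->q2 q1-b->q1 q1-c->q1 q2-a->q3 q2-b->q2 q2-c->q2 q3-a->q4 q3-b->q3 q3-c->q3 q4-a->q0 q4-b->q4 q4-c->q4

Keep the running count of `a`s modulo 5: each `a` advances along the cycle q0 → q1 → q2 → q3 → q4 → q0 while other symbols loop. Accept at q1.
        a   b   c  
>  q0   q1  q0  q0 
 * q1   q2  q1  q1 
   q2   q3  q2  q2 
   q3   q4  q3  q3 
   q4   q0  q4  q4 
(> = start, * = accepting)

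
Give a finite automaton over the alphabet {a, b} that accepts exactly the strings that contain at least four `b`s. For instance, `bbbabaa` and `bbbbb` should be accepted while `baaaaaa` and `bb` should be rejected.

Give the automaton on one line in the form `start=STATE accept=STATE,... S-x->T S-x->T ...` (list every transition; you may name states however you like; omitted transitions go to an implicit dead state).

Only the number of `b`s matters, and only up to 5. Make a chain s0 → s1 → s2 → s3 → s4 → s5 advanced by each `b` (with s5 absorbing); every other symbol self-loops. The accepting set is {s4, s5}.
        a   b  
>  s0   s0  s1 
   s1   s1  s2 
   s2   s2  s3 
   s3   s3  s4 
 * s4   s4  s5 
 * s5   s5  s5 
(> = start, * = accepting)

start=s0 accept=s4,s5 s0-a->s0 s0-b->s1 s1-a->s1 s1-b->s2 s2-a->s2 s2-b->s3 s3-a->s3 s3-b->s4 s4-a->s4 s4-b->s5 s5-a->s5 s5-b->s5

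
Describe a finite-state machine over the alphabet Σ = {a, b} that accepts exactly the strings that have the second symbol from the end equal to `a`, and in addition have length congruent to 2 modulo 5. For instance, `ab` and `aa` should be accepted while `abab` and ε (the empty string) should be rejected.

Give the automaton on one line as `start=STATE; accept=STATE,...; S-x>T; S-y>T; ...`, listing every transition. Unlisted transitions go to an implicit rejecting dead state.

start=s0; accept=s3; s0-a>s1; s0-b>s2; s1-a>s3; s1-b>s3; s2-a>s4; s2-b>s4; s3-a>s5; s3-b>s5; s4-a>s5; s4-b>s5; s5-a>s6; s5-b>s6; s6-a>s0; s6-b>s0

Handle the two conditions separately and then intersect. One (7 states) tracks the last 2 symbols read; the other (5 states) tracks the input length modulo 5. Each combined state is a pair, one component from each; accept when both components accept. After merging equivalent states the machine shrinks.
A 7-state machine:
        a   b  
>  s0   s1  s2 
   s1   s3  s3 
   s2   s4  s4 
 * s3   s5  s5 
   s4   s5  s5 
   s5   s6  s6 
   s6   s0  s0 
(> = start, * = accepting)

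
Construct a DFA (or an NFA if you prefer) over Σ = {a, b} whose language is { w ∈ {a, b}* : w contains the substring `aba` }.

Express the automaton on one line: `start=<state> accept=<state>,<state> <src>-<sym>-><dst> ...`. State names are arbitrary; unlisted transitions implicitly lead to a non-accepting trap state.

start=s0 accept=s3 s0-a->s1 s0-b->s0 s1-a->s1 s1-b->s2 s2-a->s3 s2-b->s0 s3-a->s3 s3-b->s3

Track how much of `aba` has been matched so far: state s0 is no progress, s3 is the absorbing accept state reached once `aba` has occurred. Intermediate states record partial matches; on a mismatch, fall back to the longest reusable overlap.
        a   b  
>  s0   s1  s0 
   s1   s1  s2 
   s2   s3  s0 
 * s3   s3  s3 
(> = start, * = accepting)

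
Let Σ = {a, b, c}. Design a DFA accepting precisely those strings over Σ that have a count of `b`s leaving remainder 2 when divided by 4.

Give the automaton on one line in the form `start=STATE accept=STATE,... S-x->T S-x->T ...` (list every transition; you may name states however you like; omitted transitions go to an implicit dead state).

start=s0 accept=s2 s0-a->s0 s0-b->s1 s0-c->s0 s1-a->s1 s1-b->s2 s1-c->s1 s2-a->s2 s2-b->s3 s2-c->s2 s3-a->s3 s3-b->s0 s3-c->s3

Keep the running count of `b`s modulo 4: each `b` advances along the cycle s0 → s1 → s2 → s3 → s0 while other symbols loop. Accept at s2.
With 4 states:
        a   b   c  
>  s0   s0  s1  s0 
   s1   s1  s2  s1 
 * s2   s2  s3  s2 
   s3   s3  s0  s3 
(> = start, * = accepting)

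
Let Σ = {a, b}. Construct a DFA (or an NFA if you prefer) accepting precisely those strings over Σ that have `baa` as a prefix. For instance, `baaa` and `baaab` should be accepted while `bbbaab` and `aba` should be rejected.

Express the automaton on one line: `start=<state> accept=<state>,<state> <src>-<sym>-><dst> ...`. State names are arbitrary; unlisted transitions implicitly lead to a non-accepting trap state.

start=s0 accept=s3 s0-a->s4 s0-b->s1 s1-a->s2 s1-b->s4 s2-a->s3 s2-b->s4 s3-a->s3 s3-b->s3 s4-a->s4 s4-b->s4

Check the first 3 symbols one by one: s0 through s2 record how many have matched `baa` so far; any wrong symbol goes to the dead state s4. After all 3 match we enter the accepting sink s3.
With 5 states:
        a   b  
>  s0   s4  s1 
   s1   s2  s4 
   s2   s3  s4 
 * s3   s3  s3 
   s4   s4  s4 
(> = start, * = accepting)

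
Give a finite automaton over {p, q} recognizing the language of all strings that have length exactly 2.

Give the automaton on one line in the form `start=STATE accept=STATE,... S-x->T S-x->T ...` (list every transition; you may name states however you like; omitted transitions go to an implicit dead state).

Count input length up to 3: every symbol moves from S0 toward S3, which means 'more than 2' and absorbs. Accept from {S2}.
With 4 states:
        p   q  
>  S0   S1  S1 
   S1   S2  S2 
 * S2   S3  S3 
   S3   S3  S3 
(> = start, * = accepting)

start=S0 accept=S2 S0-p->S1 S0-q->S1 S1-p->S2 S1-q->S2 S2-p->S3 S2-q->S3 S3-p->S3 S3-q->S3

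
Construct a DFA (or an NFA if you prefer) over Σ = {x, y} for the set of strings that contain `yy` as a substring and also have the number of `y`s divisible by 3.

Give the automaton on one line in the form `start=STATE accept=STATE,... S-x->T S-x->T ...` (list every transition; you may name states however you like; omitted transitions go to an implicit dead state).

start=s0 accept=s5 s0-x->s0 s0-y->s1 s1-x->s2 s1-y->s3 s2-x->s2 s2-y->s4 s3-x->s3 s3-y->s5 s4-x->s6 s4-y->s5 s5-x->s5 s5-y->s7 s6-x->s6 s6-y->s8 s7-x->s7 s7-y->s3 s8-x->s0 s8-y->s7

Handle the two conditions separately and then intersect. The first has 3 states tracking whether and how much of `yy` has been seen; the second has 3 states tracking the count of `y`s modulo 3. A product state is a pair (one from each), accepting exactly when both do.
A 9-state machine:
        x   y  
>  s0   s0  s1 
   s1   s2  s3 
   s2   s2  s4 
   s3   s3  s5 
   s4   s6  s5 
 * s5   s5  s7 
   s6   s6  s8 
   s7   s7  s3 
   s8   s0  s7 
(> = start, * = accepting)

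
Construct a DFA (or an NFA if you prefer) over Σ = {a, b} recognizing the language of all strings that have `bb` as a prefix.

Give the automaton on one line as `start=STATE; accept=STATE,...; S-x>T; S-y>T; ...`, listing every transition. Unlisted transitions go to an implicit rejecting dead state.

start=q0; accept=q2; q0-a>q3; q0-b>q1; q1-a>q3; q1-b>q2; q2-a>q2; q2-b>q2; q3-a>q3; q3-b>q3

Check the first 2 symbols one by one: q0 through q1 record how many have matched `bb` so far; any wrong symbol goes to the dead state q3. After all 2 match we enter the accepting sink q2.
        a   b  
>  q0   q3  q1 
   q1   q3  q2 
 * q2   q2  q2 
   q3   q3  q3 
(> = start, * = accepting)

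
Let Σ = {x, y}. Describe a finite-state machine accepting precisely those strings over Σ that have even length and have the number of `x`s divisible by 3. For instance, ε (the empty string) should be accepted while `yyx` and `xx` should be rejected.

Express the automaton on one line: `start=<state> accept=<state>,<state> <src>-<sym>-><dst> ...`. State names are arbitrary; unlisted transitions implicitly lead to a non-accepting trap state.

Handle the two conditions separately and then intersect. The first has 2 states tracking the input length modulo 2; the second has 3 states tracking the count of `x`s modulo 3. A product state is a pair (one from each), accepting exactly when both do.
        x   y  
>* s0   s1  s2 
   s1   s3  s4 
   s2   s4  s0 
   s3   s2  s5 
   s4   s5  s1 
   s5   s0  s3 
(> = start, * = accepting)

start=s0 accept=s0 s0-x->s1 s0-y->s2 s1-x->s3 s1-y->s4 s2-x->s4 s2-y->s0 s3-x->s2 s3-y->s5 s4-x->s5 s4-y->s1 s5-x->s0 s5-y->s3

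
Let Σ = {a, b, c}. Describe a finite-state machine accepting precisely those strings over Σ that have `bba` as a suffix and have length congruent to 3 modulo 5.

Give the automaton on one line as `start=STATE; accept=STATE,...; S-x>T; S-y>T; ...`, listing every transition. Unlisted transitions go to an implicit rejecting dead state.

Handle the two conditions separately and then intersect. One (4 states) tracks how much of the suffix `bba` has currently been matched; the other (5 states) tracks the input length modulo 5. Each combined state is a pair, one component from each; accept when both components accept. After merging equivalent states the machine shrinks.
8 states suffice.
        a   b   c  
>  S0   S1  S2  S1 
   S1   S3  S3  S3 
   S2   S3  S4  S3 
   S3   S5  S5  S5 
   S4   S6  S5  S5 
   S5   S7  S7  S7 
 * S6   S7  S7  S7 
   S7   S0  S0  S0 
(> = start, * = accepting)

start=S0; accept=S6; S0-a>S1; S0-b>S2; S0-c>S1; S1-a>S3; S1-b>S3; S1-c>S3; S2-a>S3; S2-b>S4; S2-c>S3; S3-a>S5; S3-b>S5; S3-c>S5; S4-a>S6; S4-b>S5; S4-c>S5; S5-a>S7; S5-b>S7; S5-c>S7; S6-a>S7; S6-b>S7; S6-c>S7; S7-a>S0; S7-b>S0; S7-c>S0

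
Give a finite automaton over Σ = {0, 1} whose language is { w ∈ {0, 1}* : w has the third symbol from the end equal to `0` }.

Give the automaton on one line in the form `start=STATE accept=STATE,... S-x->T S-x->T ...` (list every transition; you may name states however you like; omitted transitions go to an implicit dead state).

Because acceptance depends on a position counted from the end, the machine has to buffer the most recent 3 symbols. Make each state the string of the last up-to-3 symbols read; on input `x` shift the window left and append `x`. Accept when the buffered window has length 3 and begins with `0`.
15 states suffice.
          0    1  
>  s0     s1   s2 
   s1     s3   s4 
   s2     s5   s6 
   s3     s7   s8 
   s4     s9  s10 
   s5    s11  s12 
   s6    s13  s14 
 * s7     s7   s8 
 * s8     s9  s10 
 * s9    s11  s12 
 * s10   s13  s14 
   s11    s7   s8 
   s12    s9  s10 
   s13   s11  s12 
   s14   s13  s14 
(> = start, * = accepting)

start=s0 accept=s7,s8,s9,s10 s0-0->s1 s0-1->s2 s1-0->s3 s1-1->s4 s2-0->s5 s2-1->s6 s3-0->s7 s3-1->s8 s4-0->s9 s4-1->s10 s5-0->s11 s5-1->s12 s6-0->s13 s6-1->s14 s7-0->s7 s7-1->s8 s8-0->s9 s8-1->s10 s9-0->s11 s9-1->s12 s10-0->s13 s10-1->s14 s11-0->s7 s11-1->s8 s12-0->s9 s12-1->s10 s13-0->s11 s13-1->s12 s14-0->s13 s14-1->s14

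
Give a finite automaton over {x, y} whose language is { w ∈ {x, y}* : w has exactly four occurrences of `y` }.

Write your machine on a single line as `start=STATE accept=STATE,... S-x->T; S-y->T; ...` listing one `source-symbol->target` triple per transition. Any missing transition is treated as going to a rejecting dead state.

Only the number of `y`s matters, and only up to 5. Make a chain S0 → S1 → S2 → S3 → S4 → S5 advanced by each `y` (with S5 absorbing); every other symbol self-loops. The accepting set is {S4}.
6 states suffice.
        x   y  
>  S0   S0  S1 
   S1   S1  S2 
   S2   S2  S3 
   S3   S3  S4 
 * S4   S4  S5 
   S5   S5  S5 
(> = start, * = accepting)

start=S0; accept=S4; S0-x->S0; S0-y->S1; S1-x->S1; S1-y->S2; S2-x->S2; S2-y->S3; S3-x->S3; S3-y->S4; S4-x->S4; S4-y->S5; S5-x->S5; S5-y->S5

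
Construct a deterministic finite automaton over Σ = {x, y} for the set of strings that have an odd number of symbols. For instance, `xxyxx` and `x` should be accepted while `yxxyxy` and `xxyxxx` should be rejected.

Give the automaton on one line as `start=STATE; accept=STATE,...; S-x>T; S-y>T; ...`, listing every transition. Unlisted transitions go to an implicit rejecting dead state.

start=A; accept=B; A-x>B; A-y>B; B-x>A; B-y>A

Only the length mod 2 matters, so use a 2-cycle: from any state, every input symbol moves to the next state, wrapping B back to A. Mark B accepting.
A 2-state machine:
       x  y 
>  A   B  B 
 * B   A  A 
(> = start, * = accepting)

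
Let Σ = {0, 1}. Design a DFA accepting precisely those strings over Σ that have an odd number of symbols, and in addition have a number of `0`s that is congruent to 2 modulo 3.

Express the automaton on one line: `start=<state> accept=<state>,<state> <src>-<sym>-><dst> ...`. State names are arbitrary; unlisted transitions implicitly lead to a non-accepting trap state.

start=s0 accept=s5 s0-0->s1 s0-1->s2 s1-0->s3 s1-1->s4 s2-0->s4 s2-1->s0 s3-0->s2 s3-1->s5 s4-0->s5 s4-1->s1 s5-0->s0 s5-1->s3

Build one automaton per condition and run them in lockstep. The first has 2 states tracking the input length modulo 2; the second has 3 states tracking the count of `0`s modulo 3. A product state is a pair (one from each), accepting exactly when both do.
With 6 states:
        0   1  
>  s0   s1  s2 
   s1   s3  s4 
   s2   s4  s0 
   s3   s2  s5 
   s4   s5  s1 
 * s5   s0  s3 
(> = start, * = accepting)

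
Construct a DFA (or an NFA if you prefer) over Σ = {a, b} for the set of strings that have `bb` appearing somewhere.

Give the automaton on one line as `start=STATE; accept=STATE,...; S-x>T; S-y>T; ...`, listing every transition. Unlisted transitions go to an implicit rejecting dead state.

States q0..q1 record the length of the longest prefix of `bb` that matches the current input suffix. Reaching q2 means `bb` has been seen, and we stay there forever. Accept from q2.
        a   b  
>  q0   q0  q1 
   q1   q0  q2 
 * q2   q2  q2 
(> = start, * = accepting)

start=q0; accept=q2; q0-a>q0; q0-b>q1; q1-a>q0; q1-b>q2; q2-a>q2; q2-b>q2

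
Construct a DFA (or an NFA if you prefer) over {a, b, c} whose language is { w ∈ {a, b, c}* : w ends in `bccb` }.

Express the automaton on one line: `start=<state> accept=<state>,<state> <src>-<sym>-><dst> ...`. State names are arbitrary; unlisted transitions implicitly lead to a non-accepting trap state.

start=s0 accept=s4 s0-a->s0 s0-b->s1 s0-c->s0 s1-a->s0 s1-b->s1 s1-c->s2 s2-a->s0 s2-b->s1 s2-c->s3 s3-a->s0 s3-b->s4 s3-c->s0 s4-a->s0 s4-b->s1 s4-c->s2

Let each state record the length of the longest suffix of the input read so far that is also a prefix of `bccb`. s1 means the last symbol is `b`; s2 means the last 2 symbols are `bc`; s3 means the last 3 symbols are `bcc`; s4 means the last 4 symbols are `bccb`. Accept only at s4, where the string currently ends in `bccb`.
A 5-state machine:
        a   b   c  
>  s0   s0  s1  s0 
   s1   s0  s1  s2 
   s2   s0  s1  s3 
   s3   s0  s4  s0 
 * s4   s0  s1  s2 
(> = start, * = accepting)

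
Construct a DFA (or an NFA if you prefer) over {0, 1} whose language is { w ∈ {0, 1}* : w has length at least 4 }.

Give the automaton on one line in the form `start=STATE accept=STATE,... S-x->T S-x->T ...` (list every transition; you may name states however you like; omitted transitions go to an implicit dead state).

We only need to distinguish lengths 0, 1, …, 4, and '>4'. Chain q0 → q1 → q2 → q3 → q4 → q5 on every symbol, with q5 looping. Accepting states: {q4, q5}.
A 6-state machine:
        0   1  
>  q0   q1  q1 
   q1   q2  q2 
   q2   q3  q3 
   q3   q4  q4 
 * q4   q5  q5 
 * q5   q5  q5 
(> = start, * = accepting)

start=q0 accept=q4,q5 q0-0->q1 q0-1->q1 q1-0->q2 q1-1->q2 q2-0->q3 q2-1->q3 q3-0->q4 q3-1->q4 q4-0->q5 q4-1->q5 q5-0->q5 q5-1->q5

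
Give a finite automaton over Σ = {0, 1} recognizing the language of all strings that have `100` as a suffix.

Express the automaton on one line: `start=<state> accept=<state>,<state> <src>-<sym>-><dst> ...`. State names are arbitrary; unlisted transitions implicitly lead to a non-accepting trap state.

Let each state record the length of the longest suffix of the input read so far that is also a prefix of `100`. s1 means the last symbol is `1`; s2 means the last 2 symbols are `10`; s3 means the last 3 symbols are `100`. Accept only at s3, where the string currently ends in `100`.
With 4 states:
        0   1  
>  s0   s0  s1 
   s1   s2  s1 
   s2   s3  s1 
 * s3   s0  s1 
(> = start, * = accepting)

start=s0 accept=s3 s0-0->s0 s0-1->s1 s1-0->s2 s1-1->s1 s2-0->s3 s2-1->s1 s3-0->s0 s3-1->s1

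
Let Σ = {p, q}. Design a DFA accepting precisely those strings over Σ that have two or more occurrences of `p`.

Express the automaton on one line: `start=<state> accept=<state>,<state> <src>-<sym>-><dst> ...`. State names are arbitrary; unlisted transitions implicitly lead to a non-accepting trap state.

Count `p`s, saturating at 3: states s0 through s2 mean 0 through 2 `p`s seen; s3 means more than 2. Each `p` increments (capped at s3); other symbols loop. Accept from {s2, s3}.
A 4-state machine:
        p   q  
>  s0   s1  s0 
   s1   s2  s1 
 * s2   s3  s2 
 * s3   s3  s3 
(> = start, * = accepting)

start=s0 accept=s2,s3 s0-p->s1 s0-q->s0 s1-p->s2 s1-q->s1 s2-p->s3 s2-q->s2 s3-p->s3 s3-q->s3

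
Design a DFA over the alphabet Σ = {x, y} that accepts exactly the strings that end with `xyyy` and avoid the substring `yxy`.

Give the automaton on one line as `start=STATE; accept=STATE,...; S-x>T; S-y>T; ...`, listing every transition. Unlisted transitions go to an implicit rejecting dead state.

start=A; accept=H; A-x>B; A-y>C; B-x>B; B-y>D; C-x>E; C-y>C; D-x>E; D-y>F; E-x>B; E-y>G; F-x>E; F-y>H; G-x>I; G-y>J; H-x>E; H-y>C; I-x>I; I-y>G; J-x>I; J-y>K; K-x>I; K-y>L; L-x>I; L-y>L

Build one automaton per condition and run them in lockstep. One (5 states) tracks how much of the suffix `xyyy` has currently been matched; the other (4 states) tracks partial matches of the forbidden pattern `yxy`. Each combined state is a pair, one component from each; accept when both components accept.
       x  y 
>  A   B  C 
   B   B  D 
   C   E  C 
   D   E  F 
   E   B  G 
   F   E  H 
   G   I  J 
 * H   E  C 
   I   I  G 
   J   I  K 
   K   I  L 
   L   I  L 
(> = start, * = accepting)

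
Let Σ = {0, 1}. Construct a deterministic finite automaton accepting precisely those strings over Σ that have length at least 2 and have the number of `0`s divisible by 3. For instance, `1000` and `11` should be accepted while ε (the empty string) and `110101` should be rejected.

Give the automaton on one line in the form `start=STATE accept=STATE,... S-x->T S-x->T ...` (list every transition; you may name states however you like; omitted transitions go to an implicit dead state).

Handle the two conditions separately and then intersect. One (4 states) tracks the input length, saturating at 3; the other (3 states) tracks the count of `0`s modulo 3. Each combined state is a pair, one component from each; accept when both components accept.
With 9 states:
        0   1  
>  q0   q1  q2 
   q1   q3  q4 
   q2   q4  q5 
   q3   q6  q7 
   q4   q7  q8 
 * q5   q8  q6 
 * q6   q8  q6 
   q7   q6  q7 
   q8   q7  q8 
(> = start, * = accepting)

start=q0 accept=q5,q6 q0-0->q1 q0-1->q2 q1-0->q3 q1-1->q4 q2-0->q4 q2-1->q5 q3-0->q6 q3-1->q7 q4-0->q7 q4-1->q8 q5-0->q8 q5-1->q6 q6-0->q8 q6-1->q6 q7-0->q6 q7-1->q7 q8-0->q7 q8-1->q8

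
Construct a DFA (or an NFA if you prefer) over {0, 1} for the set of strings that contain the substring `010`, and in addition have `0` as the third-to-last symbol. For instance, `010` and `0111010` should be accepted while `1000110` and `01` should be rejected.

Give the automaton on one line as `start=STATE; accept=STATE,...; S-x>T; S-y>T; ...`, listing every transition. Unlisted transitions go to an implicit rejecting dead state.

Handle the two conditions separately and then intersect. One (4 states) tracks whether and how much of `010` has been seen; the other (15 states) tracks the last 3 symbols read. Each combined state is a pair, one component from each; accept when both components accept.
A 22-state machine:
          0    1  
>  q0     q1   q2 
   q1     q3   q4 
   q2     q5   q6 
   q3     q7   q8 
   q4     q9  q10 
   q5    q11  q12 
   q6    q13  q14 
   q7     q7   q8 
   q8     q9  q10 
 * q9    q15  q16 
   q10   q13  q14 
   q11    q7   q8 
   q12    q9  q10 
   q13   q11  q12 
   q14   q13  q14 
   q15   q17  q18 
   q16    q9  q19 
 * q17   q17  q18 
 * q18    q9  q19 
 * q19   q20  q21 
   q20   q15  q16 
   q21   q20  q21 
(> = start, * = accepting)

start=q0; accept=q9,q17,q18,q19; q0-0>q1; q0-1>q2; q1-0>q3; q1-1>q4; q2-0>q5; q2-1>q6; q3-0>q7; q3-1>q8; q4-0>q9; q4-1>q10; q5-0>q11; q5-1>q12; q6-0>q13; q6-1>q14; q7-0>q7; q7-1>q8; q8-0>q9; q8-1>q10; q9-0>q15; q9-1>q16; q10-0>q13; q10-1>q14; q11-0>q7; q11-1>q8; q12-0>q9; q12-1>q10; q13-0>q11; q13-1>q12; q14-0>q13; q14-1>q14; q15-0>q17; q15-1>q18; q16-0>q9; q16-1>q19; q17-0>q17; q17-1>q18; q18-0>q9; q18-1>q19; q19-0>q20; q19-1>q21; q20-0>q15; q20-1>q16; q21-0>q20; q21-1>q21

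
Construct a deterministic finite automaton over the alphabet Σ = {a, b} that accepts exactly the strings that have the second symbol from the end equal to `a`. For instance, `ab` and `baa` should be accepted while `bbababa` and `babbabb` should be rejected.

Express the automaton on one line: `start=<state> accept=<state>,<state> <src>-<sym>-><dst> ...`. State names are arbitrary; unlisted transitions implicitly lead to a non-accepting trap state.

start=S0 accept=S3,S4 S0-a->S1 S0-b->S2 S1-a->S3 S1-b->S4 S2-a->S5 S2-b->S6 S3-a->S3 S3-b->S4 S4-a->S5 S4-b->S6 S5-a->S3 S5-b->S4 S6-a->S5 S6-b->S6

A DFA must remember the last 2 symbols (since which symbol is second-to-last isn't known until the input ends). Use one state per possible window of the last ≤2 symbols; accept from those whose window starts with `a`.
A 7-state machine:
        a   b  
>  S0   S1  S2 
   S1   S3  S4 
   S2   S5  S6 
 * S3   S3  S4 
 * S4   S5  S6 
   S5   S3  S4 
   S6   S5  S6 
(> = start, * = accepting)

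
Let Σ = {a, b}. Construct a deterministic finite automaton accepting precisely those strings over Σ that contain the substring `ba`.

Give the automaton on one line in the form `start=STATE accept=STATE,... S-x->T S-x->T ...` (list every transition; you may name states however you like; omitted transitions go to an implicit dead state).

Track how much of `ba` has been matched so far: state q0 is no progress, q2 is the absorbing accept state reached once `ba` has occurred. Intermediate states record partial matches; on a mismatch, fall back to the longest reusable overlap.
A 3-state machine:
        a   b  
>  q0   q0  q1 
   q1   q2  q1 
 * q2   q2  q2 
(> = start, * = accepting)

start=q0 accept=q2 q0-a->q0 q0-b->q1 q1-a->q2 q1-b->q1 q2-a->q2 q2-b->q2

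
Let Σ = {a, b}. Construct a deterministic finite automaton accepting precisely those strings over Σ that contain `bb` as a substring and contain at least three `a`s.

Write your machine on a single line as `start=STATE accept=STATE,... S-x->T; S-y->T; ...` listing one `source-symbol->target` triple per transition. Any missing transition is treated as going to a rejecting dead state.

start=s0; accept=s13,s14; s0-a->s1; s0-b->s2; s1-a->s3; s1-b->s4; s2-a->s1; s2-b->s5; s3-a->s6; s3-b->s7; s4-a->s3; s4-b->s8; s5-a->s8; s5-b->s5; s6-a->s9; s6-b->s10; s7-a->s6; s7-b->s11; s8-a->s11; s8-b->s8; s9-a->s9; s9-b->s12; s10-a->s9; s10-b->s13; s11-a->s13; s11-b->s11; s12-a->s9; s12-b->s14; s13-a->s14; s13-b->s13; s14-a->s14; s14-b->s14

Handle the two conditions separately and then intersect. One (3 states) tracks whether and how much of `bb` has been seen; the other (5 states) tracks the count of `a`s, saturating at 4. Each combined state is a pair, one component from each; accept when both components accept.
15 states suffice.
          a    b  
>  s0     s1   s2 
   s1     s3   s4 
   s2     s1   s5 
   s3     s6   s7 
   s4     s3   s8 
   s5     s8   s5 
   s6     s9  s10 
   s7     s6  s11 
   s8    s11   s8 
   s9     s9  s12 
   s10    s9  s13 
   s11   s13  s11 
   s12    s9  s14 
 * s13   s14  s13 
 * s14   s14  s14 
(> = start, * = accepting)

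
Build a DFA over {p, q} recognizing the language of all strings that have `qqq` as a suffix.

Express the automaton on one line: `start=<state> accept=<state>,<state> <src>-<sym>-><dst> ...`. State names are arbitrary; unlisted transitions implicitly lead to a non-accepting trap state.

start=A accept=D A-p->A A-q->B B-p->A B-q->C C-p->A C-q->D D-p->A D-q->D

Let each state record the length of the longest suffix of the input read so far that is also a prefix of `qqq`. B means the last symbol is `q`; C means the last 2 symbols are `qq`; D means the last 3 symbols are `qqq`. Accept only at D, where the string currently ends in `qqq`.
4 states suffice.
       p  q 
>  A   A  B 
   B   A  C 
   C   A  D 
 * D   A  D 
(> = start, * = accepting)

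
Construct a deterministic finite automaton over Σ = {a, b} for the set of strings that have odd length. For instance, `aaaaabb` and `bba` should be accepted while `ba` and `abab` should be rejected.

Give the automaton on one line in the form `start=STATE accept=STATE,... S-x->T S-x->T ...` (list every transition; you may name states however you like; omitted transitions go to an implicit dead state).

start=q0 accept=q1 q0-a->q1 q0-b->q1 q1-a->q0 q1-b->q0

Only the length mod 2 matters, so use a 2-cycle: from any state, every input symbol moves to the next state, wrapping q1 back to q0. Mark q1 accepting.
A 2-state machine:
        a   b  
>  q0   q1  q1 
 * q1   q0  q0 
(> = start, * = accepting)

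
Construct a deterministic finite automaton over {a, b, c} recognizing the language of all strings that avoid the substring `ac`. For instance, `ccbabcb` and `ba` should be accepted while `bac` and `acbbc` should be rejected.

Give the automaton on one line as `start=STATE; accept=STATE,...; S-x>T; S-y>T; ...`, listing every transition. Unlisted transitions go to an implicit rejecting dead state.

This is the complement of 'contains `ac`'. Use the same substring-matching states — S0 through S2 holding how much of `ac` has just been matched — but flip the accepting set: everything except the trap S2 accepts.
        a   b   c  
>* S0   S1  S0  S0 
 * S1   S1  S0  S2 
   S2   S2  S2  S2 
(> = start, * = accepting)

start=S0; accept=S0,S1; S0-a>S1; S0-b>S0; S0-c>S0; S1-a>S1; S1-b>S0; S1-c>S2; S2-a>S2; S2-b>S2; S2-c>S2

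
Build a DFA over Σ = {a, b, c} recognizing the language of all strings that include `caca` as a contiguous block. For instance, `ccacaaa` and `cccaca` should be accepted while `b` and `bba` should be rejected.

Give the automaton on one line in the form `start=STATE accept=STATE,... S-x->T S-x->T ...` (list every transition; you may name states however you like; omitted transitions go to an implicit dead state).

Track how much of `caca` has been matched so far: state S0 is no progress, S4 is the absorbing accept state reached once `caca` has occurred. Intermediate states record partial matches; on a mismatch, fall back to the longest reusable overlap.
With 5 states:
        a   b   c  
>  S0   S0  S0  S1 
   S1   S2  S0  S1 
   S2   S0  S0  S3 
   S3   S4  S0  S1 
 * S4   S4  S4  S4 
(> = start, * = accepting)

start=S0 accept=S4 S0-a->S0 S0-b->S0 S0-c->S1 S1-a->S2 S1-b->S0 S1-c->S1 S2-a->S0 S2-b->S0 S2-c->S3 S3-a->S4 S3-b->S0 S3-c->S1 S4-a->S4 S4-b->S4 S4-c->S4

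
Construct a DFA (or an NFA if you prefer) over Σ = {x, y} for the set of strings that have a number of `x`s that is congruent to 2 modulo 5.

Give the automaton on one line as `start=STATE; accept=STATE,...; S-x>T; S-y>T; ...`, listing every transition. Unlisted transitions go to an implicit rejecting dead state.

The only thing that matters is how many `x`s have appeared, reduced mod 5. Use one state per residue: S0 for 0, …, S4 for 4. Reading `x` moves to the next residue; anything else stays put. S2 is accepting.
        x   y  
>  S0   S1  S0 
   S1   S2  S1 
 * S2   S3  S2 
   S3   S4  S3 
   S4   S0  S4 
(> = start, * = accepting)

start=S0; accept=S2; S0-x>S1; S0-y>S0; S1-x>S2; S1-y>S1; S2-x>S3; S2-y>S2; S3-x>S4; S3-y>S3; S4-x>S0; S4-y>S4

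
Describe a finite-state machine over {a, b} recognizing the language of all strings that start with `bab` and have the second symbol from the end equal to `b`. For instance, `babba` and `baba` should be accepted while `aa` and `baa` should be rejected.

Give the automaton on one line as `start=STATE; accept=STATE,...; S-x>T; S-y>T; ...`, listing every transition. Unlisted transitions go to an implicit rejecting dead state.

start=q0; accept=q5,q6; q0-a>q1; q0-b>q2; q1-a>q1; q1-b>q1; q2-a>q3; q2-b>q1; q3-a>q1; q3-b>q4; q4-a>q5; q4-b>q6; q5-a>q7; q5-b>q4; q6-a>q5; q6-b>q6; q7-a>q7; q7-b>q4

Handle the two conditions separately and then intersect. One (5 states) tracks whether the input so far still matches the prefix `bab`; the other (7 states) tracks the last 2 symbols read. Each combined state is a pair, one component from each; accept when both components accept. After merging equivalent states the machine shrinks.
8 states suffice.
        a   b  
>  q0   q1  q2 
   q1   q1  q1 
   q2   q3  q1 
   q3   q1  q4 
   q4   q5  q6 
 * q5   q7  q4 
 * q6   q5  q6 
   q7   q7  q4 
(> = start, * = accepting)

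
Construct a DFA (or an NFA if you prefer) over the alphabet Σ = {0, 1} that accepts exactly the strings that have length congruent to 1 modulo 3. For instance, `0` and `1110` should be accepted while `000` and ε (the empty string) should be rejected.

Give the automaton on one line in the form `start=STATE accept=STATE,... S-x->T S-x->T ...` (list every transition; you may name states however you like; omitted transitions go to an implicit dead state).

Count input length modulo 3: every symbol advances one step around the cycle s0 → s1 → s2 → s0. Accept at s1.
With 3 states:
        0   1  
>  s0   s1  s1 
 * s1   s2  s2 
   s2   s0  s0 
(> = start, * = accepting)

start=s0 accept=s1 s0-0->s1 s0-1->s1 s1-0->s2 s1-1->s2 s2-0->s0 s2-1->s0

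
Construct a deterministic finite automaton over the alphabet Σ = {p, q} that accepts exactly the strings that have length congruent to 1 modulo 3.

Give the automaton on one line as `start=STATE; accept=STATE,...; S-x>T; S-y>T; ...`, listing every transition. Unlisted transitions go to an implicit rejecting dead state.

start=s0; accept=s1; s0-p>s1; s0-q>s1; s1-p>s2; s1-q>s2; s2-p>s0; s2-q>s0

Count input length modulo 3: every symbol advances one step around the cycle s0 → s1 → s2 → s0. Accept at s1.
        p   q  
>  s0   s1  s1 
 * s1   s2  s2 
   s2   s0  s0 
(> = start, * = accepting)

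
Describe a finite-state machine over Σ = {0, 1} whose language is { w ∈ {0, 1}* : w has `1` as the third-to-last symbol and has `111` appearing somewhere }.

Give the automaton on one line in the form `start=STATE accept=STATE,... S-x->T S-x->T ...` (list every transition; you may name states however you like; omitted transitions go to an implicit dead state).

Run two small machines in parallel and take their product. The first has 15 states tracking the last 3 symbols read; the second has 4 states tracking whether and how much of `111` has been seen. A product state is a pair (one from each), accepting exactly when both do.
22 states suffice.
       0  1 
>  A   B  C 
   B   D  E 
   C   F  G 
   D   H  I 
   E   J  K 
   F   L  M 
   G   N  O 
   H   H  I 
   I   J  K 
   J   L  M 
   K   N  O 
   L   H  I 
   M   J  K 
   N   L  M 
 * O   P  O 
 * P   Q  R 
 * Q   S  T 
 * R   U  V 
   S   S  T 
   T   U  V 
   U   Q  R 
   V   P  O 
(> = start, * = accepting)

start=A accept=O,P,Q,R A-0->B A-1->C B-0->D B-1->E C-0->F C-1->G D-0->H D-1->I E-0->J E-1->K F-0->L F-1->M G-0->N G-1->O H-0->H H-1->I I-0->J I-1->K J-0->L J-1->M K-0->N K-1->O L-0->H L-1->I M-0->J M-1->K N-0->L N-1->M O-0->P O-1->O P-0->Q P-1->R Q-0->S Q-1->T R-0->U R-1->V S-0->S S-1->T T-0->U T-1->V U-0->Q U-1->R V-0->P V-1->O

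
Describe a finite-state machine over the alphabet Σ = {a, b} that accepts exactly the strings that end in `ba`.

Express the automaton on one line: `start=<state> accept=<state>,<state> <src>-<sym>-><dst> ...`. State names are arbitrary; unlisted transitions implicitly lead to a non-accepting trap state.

Let each state record the length of the longest suffix of the input read so far that is also a prefix of `ba`. s1 means the last symbol is `b`; s2 means the last 2 symbols are `ba`. Accept only at s2, where the string currently ends in `ba`.
A 3-state machine:
        a   b  
>  s0   s0  s1 
   s1   s2  s1 
 * s2   s0  s1 
(> = start, * = accepting)

start=s0 accept=s2 s0-a->s0 s0-b->s1 s1-a->s2 s1-b->s1 s2-a->s0 s2-b->s1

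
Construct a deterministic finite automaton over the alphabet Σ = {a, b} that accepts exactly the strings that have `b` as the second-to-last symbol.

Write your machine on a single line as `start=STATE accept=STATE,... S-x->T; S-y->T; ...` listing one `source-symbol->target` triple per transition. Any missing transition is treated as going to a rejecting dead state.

start=S0; accept=S5,S6; S0-a->S1; S0-b->S2; S1-a->S3; S1-b->S4; S2-a->S5; S2-b->S6; S3-a->S3; S3-b->S4; S4-a->S5; S4-b->S6; S5-a->S3; S5-b->S4; S6-a->S5; S6-b->S6

A DFA must remember the last 2 symbols (since which symbol is second-to-last isn't known until the input ends). Use one state per possible window of the last ≤2 symbols; accept from those whose window starts with `b`.
A 7-state machine:
        a   b  
>  S0   S1  S2 
   S1   S3  S4 
   S2   S5  S6 
   S3   S3  S4 
   S4   S5  S6 
 * S5   S3  S4 
 * S6   S5  S6 
(> = start, * = accepting)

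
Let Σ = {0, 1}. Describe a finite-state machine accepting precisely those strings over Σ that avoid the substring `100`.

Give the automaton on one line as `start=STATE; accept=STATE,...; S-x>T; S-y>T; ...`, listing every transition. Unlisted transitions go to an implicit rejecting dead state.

start=q0; accept=q0,q1,q2; q0-0>q0; q0-1>q1; q1-0>q2; q1-1>q1; q2-0>q3; q2-1>q1; q3-0>q3; q3-1>q3

Track partial matches of the forbidden pattern `100`. State q3 is a dead state reached once `100` has occurred; every other state accepts. q0 means no part of `100` is currently matched.
A 4-state machine:
        0   1  
>* q0   q0  q1 
 * q1   q2  q1 
 * q2   q3  q1 
   q3   q3  q3 
(> = start, * = accepting)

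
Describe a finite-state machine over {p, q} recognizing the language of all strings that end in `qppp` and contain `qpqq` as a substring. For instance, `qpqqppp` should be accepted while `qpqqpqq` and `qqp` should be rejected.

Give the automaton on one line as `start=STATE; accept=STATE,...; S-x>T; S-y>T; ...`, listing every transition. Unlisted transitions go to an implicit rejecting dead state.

start=s0; accept=s7; s0-p>s0; s0-q>s1; s1-p>s2; s1-q>s1; s2-p>s0; s2-q>s3; s3-p>s2; s3-q>s4; s4-p>s5; s4-q>s4; s5-p>s6; s5-q>s4; s6-p>s7; s6-q>s4; s7-p>s8; s7-q>s4; s8-p>s8; s8-q>s4

Handle the two conditions separately and then intersect. The first has 5 states tracking how much of the suffix `qppp` has currently been matched; the second has 5 states tracking whether and how much of `qpqq` has been seen. A product state is a pair (one from each), accepting exactly when both do. After merging equivalent states the machine shrinks.
A 9-state machine:
        p   q  
>  s0   s0  s1 
   s1   s2  s1 
   s2   s0  s3 
   s3   s2  s4 
   s4   s5  s4 
   s5   s6  s4 
   s6   s7  s4 
 * s7   s8  s4 
   s8   s8  s4 
(> = start, * = accepting)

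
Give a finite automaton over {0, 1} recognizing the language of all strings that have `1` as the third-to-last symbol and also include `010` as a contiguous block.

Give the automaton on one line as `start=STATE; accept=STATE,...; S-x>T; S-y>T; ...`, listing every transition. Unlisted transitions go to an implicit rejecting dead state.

Handle the two conditions separately and then intersect. One (15 states) tracks the last 3 symbols read; the other (4 states) tracks whether and how much of `010` has been seen. Each combined state is a pair, one component from each; accept when both components accept.
22 states suffice.
          0    1  
>  S0     S1   S2 
   S1     S3   S4 
   S2     S5   S6 
   S3     S7   S8 
   S4     S9  S10 
   S5    S11  S12 
   S6    S13  S14 
   S7     S7   S8 
   S8     S9  S10 
   S9    S15  S16 
   S10   S13  S14 
   S11    S7   S8 
   S12    S9  S10 
   S13   S11  S12 
   S14   S13  S14 
 * S15   S17  S18 
 * S16    S9  S19 
   S17   S17  S18 
   S18    S9  S19 
   S19   S20  S21 
 * S20   S15  S16 
 * S21   S20  S21 
(> = start, * = accepting)

start=S0; accept=S15,S16,S20,S21; S0-0>S1; S0-1>S2; S1-0>S3; S1-1>S4; S2-0>S5; S2-1>S6; S3-0>S7; S3-1>S8; S4-0>S9; S4-1>S10; S5-0>S11; S5-1>S12; S6-0>S13; S6-1>S14; S7-0>S7; S7-1>S8; S8-0>S9; S8-1>S10; S9-0>S15; S9-1>S16; S10-0>S13; S10-1>S14; S11-0>S7; S11-1>S8; S12-0>S9; S12-1>S10; S13-0>S11; S13-1>S12; S14-0>S13; S14-1>S14; S15-0>S17; S15-1>S18; S16-0>S9; S16-1>S19; S17-0>S17; S17-1>S18; S18-0>S9; S18-1>S19; S19-0>S20; S19-1>S21; S20-0>S15; S20-1>S16; S21-0>S20; S21-1>S21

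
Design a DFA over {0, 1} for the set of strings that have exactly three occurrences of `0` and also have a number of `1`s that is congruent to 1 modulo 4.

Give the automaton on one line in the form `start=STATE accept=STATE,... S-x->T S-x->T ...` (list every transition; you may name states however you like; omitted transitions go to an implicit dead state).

Build one automaton per condition and run them in lockstep. One (5 states) tracks the count of `0`s, saturating at 4; the other (4 states) tracks the count of `1`s modulo 4. Each combined state is a pair, one component from each; accept when both components accept. After merging equivalent states the machine shrinks.
With 17 states:
          0    1  
>  q0     q1   q2 
   q1     q3   q4 
   q2     q4   q5 
   q3     q6   q7 
   q4     q7   q8 
   q5     q8   q9 
   q6    q10  q11 
   q7    q11  q12 
   q8    q12  q13 
   q9    q13   q0 
   q10   q10  q10 
 * q11   q10  q14 
   q12   q14  q15 
   q13   q15   q1 
   q14   q10  q16 
   q15   q16   q3 
   q16   q10   q6 
(> = start, * = accepting)

start=q0 accept=q11 q0-0->q1 q0-1->q2 q1-0->q3 q1-1->q4 q2-0->q4 q2-1->q5 q3-0->q6 q3-1->q7 q4-0->q7 q4-1->q8 q5-0->q8 q5-1->q9 q6-0->q10 q6-1->q11 q7-0->q11 q7-1->q12 q8-0->q12 q8-1->q13 q9-0->q13 q9-1->q0 q10-0->q10 q10-1->q10 q11-0->q10 q11-1->q14 q12-0->q14 q12-1->q15 q13-0->q15 q13-1->q1 q14-0->q10 q14-1->q16 q15-0->q16 q15-1->q3 q16-0->q10 q16-1->q6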